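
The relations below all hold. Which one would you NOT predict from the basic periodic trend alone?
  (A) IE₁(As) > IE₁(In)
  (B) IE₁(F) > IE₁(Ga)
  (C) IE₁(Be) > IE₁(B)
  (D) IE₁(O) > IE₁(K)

The general trend: first ionization energy increases across a period and decreases down a group.
(A) As (period 4, group 15) vs In (period 5, group 13): the stated order agrees with the simple trend.
(B) F (period 2, group 17) vs Ga (period 4, group 13): the stated order agrees with the simple trend.
(C) Be (period 2, group 2) vs B (period 2, group 13): the stated order contradicts the simple trend.
(D) O (period 2, group 16) vs K (period 4, group 1): the stated order agrees with the simple trend.
The exception is (C): removing B's lone 2p electron is easier than breaking Be's filled 2s².

(C)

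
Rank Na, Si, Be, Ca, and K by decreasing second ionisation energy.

Na > K > Be > Si > Ca

After 1 electron has been removed, what remains? Na⁺ is the bare [Ne] core; Si⁺ still has 3 valence electrons; Be⁺ still has 1 valence electron; Ca⁺ still has 1 valence electron; K⁺ is the bare [Ar] core.
Pulling an electron out of a noble-gas core costs far more than removing a remaining valence electron, so K and Na sit at the high end of IE_2.
Valence configurations: Si⁺ [Ne]3s²3p¹, Be⁺ [He]2s¹, Ca⁺ [Ar]4s¹.
Tabulated IE_2 (kJ/mol): Na 4562, Si 1577, Be 1757, Ca 1145, K 3052.
Overall IE_2 order: Ca < Si < Be < K < Na.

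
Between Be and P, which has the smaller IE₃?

P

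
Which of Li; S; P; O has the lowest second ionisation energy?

IE_2 is the cost of taking one more electron from the +1 cation: Li⁺ is the bare [He] core; S⁺ still has 5 valence electrons; P⁺ still has 4 valence electrons; O⁺ still has 5 valence electrons.
Breaking into a closed-shell core is much more expensive than removing a leftover valence electron — Li has the largest IE_2 here.
Valence configurations: S⁺ [Ne]3s²3p³, P⁺ [Ne]3s²3p², O⁺ [He]2s²2p³.
The numbers (kJ/mol): Li 7298, S 2252, P 1907, O 3388.
Hence IE_2: P < S < O < Li.

P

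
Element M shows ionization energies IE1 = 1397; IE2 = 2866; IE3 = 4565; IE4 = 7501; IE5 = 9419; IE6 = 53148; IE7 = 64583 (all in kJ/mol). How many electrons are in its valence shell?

5

Look for the largest jump between consecutive ionization energies: IE6/IE5 ≈ 5.6, far larger than any earlier ratio.
That jump marks the point where a core electron is being removed. So the atom has 5 valence electrons.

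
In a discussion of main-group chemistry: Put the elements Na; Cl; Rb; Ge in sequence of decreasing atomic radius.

Na is in period 3, group 1; Cl is in period 3, group 17; Ge is in period 4, group 14; Rb is in period 5, group 1.
Radius decreases left→right (rising Z_eff, same n) and increases top→bottom (higher n).
These span different periods and groups, so the two trends combine.
Ge > Cl: both effects reinforce here, so Ge is clearly the larger of the two.
Na > Ge: the two effects oppose for this pair; the across-period effect wins (155 vs 121 pm).
Rb > Na: they share group 1; the group trend gives Rb the larger value.
Approximate values (pm): Na 155, Cl 99, Ge 121, Rb 210.
So from largest to smallest: Rb > Na > Ge > Cl.

Rb > Na > Ge > Cl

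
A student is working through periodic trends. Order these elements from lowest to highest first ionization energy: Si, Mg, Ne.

Ne is in period 2, group 18; Mg is in period 3, group 2; Si is in period 3, group 14.
Across a period the outer electron is held more tightly (higher IE₁); down a group it sits in a higher shell, more shielded, and comes off more easily.
Here both period and group differ, so the two effects have to be weighed against each other.
Si > Mg: Si lies to the right of Mg in period 3, so the across-period effect alone puts Si higher.
Ne > Si: relative to Si, both the across-period and down-group shifts push Ne's first ionization energy up.
Tabulated first ionization energy (kJ/mol): Ne 2081, Mg 738, Si 786.
So from lowest to highest: Mg < Si < Ne.

Mg < Si < Ne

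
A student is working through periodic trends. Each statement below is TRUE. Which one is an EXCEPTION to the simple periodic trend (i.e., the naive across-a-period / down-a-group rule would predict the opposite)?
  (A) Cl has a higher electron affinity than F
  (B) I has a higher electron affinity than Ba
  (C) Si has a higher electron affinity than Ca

(A)

The general trend: electron affinity increases across a period and decreases down a group.
(A) Cl (period 3, group 17) vs F (period 2, group 17): the stated order contradicts the simple trend.
(B) I (period 5, group 17) vs Ba (period 6, group 2): the stated order agrees with the simple trend.
(C) Si (period 3, group 14) vs Ca (period 4, group 2): the stated order agrees with the simple trend.
The exception is (A): F's small 2p subshell makes the incoming electron feel strong e⁻–e⁻ repulsion, so Cl actually releases more energy on gaining an electron.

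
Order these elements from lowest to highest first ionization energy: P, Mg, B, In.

B is in period 2, group 13; Mg is in period 3, group 2; P is in period 3, group 15; In is in period 5, group 13.
IE₁ increases left→right with effective nuclear charge and decreases top→bottom as the valence shell moves farther out.
Here both period and group differ, so the two effects have to be weighed against each other.
Mg > In: period and group pull opposite ways; the down-group shift dominates (738 vs 558 kJ/mol).
B > Mg: both effects reinforce here, so B is clearly the higher of the two.
P > B: the two effects oppose for this pair; the across-period effect wins (1012 vs 801 kJ/mol).
Tabulated first ionization energy (kJ/mol): B 801, Mg 738, P 1012, In 558.
So from lowest to highest: In < Mg < B < P.

In, Mg, B, P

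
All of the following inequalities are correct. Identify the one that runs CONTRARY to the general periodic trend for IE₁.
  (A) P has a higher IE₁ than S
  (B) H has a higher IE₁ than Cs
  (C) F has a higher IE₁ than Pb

The general trend: IE₁ increases across a period and decreases down a group.
(A) P (period 3, group 15) vs S (period 3, group 16): the stated order contradicts the simple trend.
(B) H (period 1, group 1) vs Cs (period 6, group 1): the stated order agrees with the simple trend.
(C) F (period 2, group 17) vs Pb (period 6, group 14): the stated order agrees with the simple trend.
The exception is (A): S (3p⁴) ionizes more easily than half-filled P (3p³) because the paired 3p electron in S is pushed out by e⁻–e⁻ repulsion.

(A)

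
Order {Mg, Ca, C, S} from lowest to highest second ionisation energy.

Ca < Mg < S < C

The second ionization energy removes an electron from the +1 ion. For each element: Mg⁺ still has 1 valence electron; Ca⁺ still has 1 valence electron; C⁺ still has 3 valence electrons; S⁺ still has 5 valence electrons.
All are still removing valence electrons, so compare the +1 ions as you would atoms: IE_2 generally rises across a period (higher Z_eff) and falls down a group (larger shell), subject to the usual subshell exceptions.
Valence configurations: Mg⁺ [Ne]3s¹, Ca⁺ [Ar]4s¹, C⁺ [He]2s²2p¹, S⁺ [Ne]3s²3p³.
Tabulated IE_2 (kJ/mol): Mg 1451, Ca 1145, C 2353, S 2252.
So the second ionization energies run Ca < Mg < S < C.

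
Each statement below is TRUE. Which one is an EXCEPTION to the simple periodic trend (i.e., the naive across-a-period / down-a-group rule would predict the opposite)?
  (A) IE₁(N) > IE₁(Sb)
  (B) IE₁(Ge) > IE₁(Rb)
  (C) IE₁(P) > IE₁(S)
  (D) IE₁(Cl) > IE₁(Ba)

(C)

The general trend: first ionization energy increases across a period and decreases down a group.
(A) N (period 2, group 15) vs Sb (period 5, group 15): the stated order agrees with the simple trend.
(B) Ge (period 4, group 14) vs Rb (period 5, group 1): the stated order agrees with the simple trend.
(C) P (period 3, group 15) vs S (period 3, group 16): the stated order contradicts the simple trend.
(D) Cl (period 3, group 17) vs Ba (period 6, group 2): the stated order agrees with the simple trend.
The exception is (C): S (3p⁴) ionizes more easily than half-filled P (3p³) because the paired 3p electron in S is pushed out by e⁻–e⁻ repulsion.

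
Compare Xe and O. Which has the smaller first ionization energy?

O is in period 2, group 16; Xe is in period 5, group 18.
IE₁ increases left→right with effective nuclear charge and decreases top→bottom as the valence shell moves farther out.
Here both period and group differ, so the two effects have to be weighed against each other.
O > Xe: the two effects oppose for this pair; the down-group effect wins (1314 vs 1170 kJ/mol).
For reference (kJ/mol): O 1314, Xe 1170.
So Xe has the smaller first ionization energy (Xe < O).

Xe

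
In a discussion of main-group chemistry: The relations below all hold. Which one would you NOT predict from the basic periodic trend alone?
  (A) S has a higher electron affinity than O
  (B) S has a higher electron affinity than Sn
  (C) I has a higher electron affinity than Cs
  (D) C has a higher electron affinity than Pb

The general trend: electron affinity increases across a period and decreases down a group.
(A) S (period 3, group 16) vs O (period 2, group 16): the stated order contradicts the simple trend.
(B) S (period 3, group 16) vs Sn (period 5, group 14): the stated order agrees with the simple trend.
(C) I (period 5, group 17) vs Cs (period 6, group 1): the stated order agrees with the simple trend.
(D) C (period 2, group 14) vs Pb (period 6, group 14): the stated order agrees with the simple trend.
The exception is (A): the compact 2p subshell of O repels the added electron more than S's larger 3p does.

(A)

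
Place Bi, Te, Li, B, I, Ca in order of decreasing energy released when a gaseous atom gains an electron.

Li is in period 2, group 1; B is in period 2, group 13; Ca is in period 4, group 2; Te is in period 5, group 16; I is in period 5, group 17; Bi is in period 6, group 15.
Electron affinity generally becomes more exothermic across a period toward the halogens and less exothermic down a group.
These span different periods and groups, so the two trends combine.
B > Ca: relative to Ca, both the across-period and down-group shifts push B's electron affinity up.
Li > B: this pair runs against the simple trend — see the exception note.
Bi > Li: the two effects oppose for this pair; the across-period effect wins (91 vs 60 kJ/mol).
Te > Bi: both effects reinforce here, so Te is clearly the higher of the two.
I > Te: both are in period 5; the period trend gives I the larger value.
Note the exception: Li has a higher electron affinity than B, contrary to the simple trend — B's ns²np¹ configuration gives only a small electron affinity — the sparsely filled np subshell binds an added electron weakly.
Tabulated electron affinity (kJ/mol): Li 60, B 27, Ca 2, Te 190, I 295, Bi 91.
So from highest to lowest: I > Te > Bi > Li > B > Ca.

I > Te > Bi > Li > B > Ca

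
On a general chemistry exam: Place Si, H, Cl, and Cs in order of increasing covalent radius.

H < Cl < Si < Cs

H is in period 1, group 1; Si is in period 3, group 14; Cl is in period 3, group 17; Cs is in period 6, group 1.
Across a period the added protons contract the valence shell; down a group each new principal shell makes the atom larger.
Here both period and group differ, so the two effects have to be weighed against each other.
Cl > H: period and group pull opposite ways; the down-group shift dominates (99 vs 32 pm).
Si > Cl: Si lies to the left of Cl in period 3, so the across-period effect alone puts Si larger.
Cs > Si: relative to Si, both the across-period and down-group shifts push Cs's atomic radius up.
Tabulated atomic radius (pm): H 32, Si 116, Cl 99, Cs 232.
So from smallest to largest: H < Cl < Si < Cs.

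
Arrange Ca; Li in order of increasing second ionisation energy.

Ca < Li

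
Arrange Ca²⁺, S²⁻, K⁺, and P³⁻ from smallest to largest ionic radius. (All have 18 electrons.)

All of these have 18 electrons, so size is governed by nuclear charge alone: the more protons, the stronger the pull on the same electron cloud, and the smaller the ion.
Nuclear charges: Ca²⁺ (Z=20), K⁺ (Z=19), S²⁻ (Z=16), P³⁻ (Z=15).
Smallest to largest: Ca²⁺ < K⁺ < S²⁻ < P³⁻.

Ca²⁺ < K⁺ < S²⁻ < P³⁻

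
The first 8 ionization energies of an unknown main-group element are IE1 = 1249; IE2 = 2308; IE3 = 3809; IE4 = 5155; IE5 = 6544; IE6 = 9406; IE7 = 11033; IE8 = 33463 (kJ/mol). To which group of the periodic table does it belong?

Group 17

Look for the largest jump between consecutive ionization energies: IE8/IE7 ≈ 3.0, far larger than any earlier ratio.
That jump marks the point where a core electron is being removed. So the atom has 7 valence electrons.
A main-group element with 7 valence electrons is in group 17.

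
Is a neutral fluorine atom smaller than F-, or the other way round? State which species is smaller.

F

Forming F- adds 1 electron to F. More electron–electron repulsion in the same shell, with unchanged nuclear charge, lets the cloud expand.
An anion is larger than its parent atom: F- > F.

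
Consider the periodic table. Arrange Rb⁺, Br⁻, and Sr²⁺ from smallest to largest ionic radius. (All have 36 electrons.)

All of these have 36 electrons, so size is governed by nuclear charge alone: the more protons, the stronger the pull on the same electron cloud, and the smaller the ion.
Nuclear charges: Sr²⁺ (Z=38), Rb⁺ (Z=37), Br⁻ (Z=35).
Smallest to largest: Sr²⁺ < Rb⁺ < Br⁻.

Sr²⁺ < Rb⁺ < Br⁻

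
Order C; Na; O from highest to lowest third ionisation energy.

Na > O > C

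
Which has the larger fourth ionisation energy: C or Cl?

IE_4 is the cost of taking one more electron from the +3 cation: C³⁺ still has 1 valence electron; Cl³⁺ still has 4 valence electrons.
All are still removing valence electrons, so compare the +3 ions as you would atoms: IE_4 generally rises across a period (higher Z_eff) and falls down a group (larger shell), subject to the usual subshell exceptions.
Valence configurations: C³⁺ [He]2s¹, Cl³⁺ [Ne]3s²3p².
The numbers (kJ/mol): C 6223, Cl 5159.
Overall IE_4 order: Cl < C.

C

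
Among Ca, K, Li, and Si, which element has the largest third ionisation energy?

Li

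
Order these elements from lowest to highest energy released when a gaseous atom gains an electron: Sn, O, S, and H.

H, Sn, O, S

EA tends to increase across a period and decrease down a group, though the pattern is less regular than for IE or radius.
These span different periods and groups, so the two trends combine.
Sn > H: the two effects oppose for this pair; the across-period effect wins (107 vs 73 kJ/mol).
O > Sn: both effects reinforce here, so O is clearly the higher of the two.
S > O: this pair runs against the simple trend — see the exception note.
Note the exception: S has a higher electron affinity than O, contrary to the simple trend — the compact 2p subshell of O repels the added electron more than S's larger 3p does.
Tabulated electron affinity (kJ/mol): H 73, O 141, S 200, Sn 107.
So from lowest to highest: H < Sn < O < S.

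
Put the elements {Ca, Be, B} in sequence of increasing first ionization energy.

Across a period the outer electron is held more tightly (higher IE₁); down a group it sits in a higher shell, more shielded, and comes off more easily.
Neither a single period nor a single group — weigh both effects.
B > Ca: both effects reinforce here, so B is clearly the higher of the two.
Be > B: this pair runs against the simple trend — see the exception note.
Note the exception: Be has a higher first ionization energy than B, contrary to the simple trend — removing B's lone 2p electron is easier than breaking Be's filled 2s².
For reference (kJ/mol): Be 900, B 801, Ca 590.
So from lowest to highest: Ca < B < Be.

Ca, B, Be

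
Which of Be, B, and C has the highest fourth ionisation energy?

B

IE_4 is the cost of taking one more electron from the +3 cation: Be³⁺ is already 1 electron into the core; B³⁺ is the bare [He] core; C³⁺ still has 1 valence electron.
Breaking into a closed-shell core is much more expensive than removing a leftover valence electron — Be and B have the largest IE_4 here.
The numbers (kJ/mol): Be 21007, B 25026, C 6223.
Overall IE_4 order: C < Be < B.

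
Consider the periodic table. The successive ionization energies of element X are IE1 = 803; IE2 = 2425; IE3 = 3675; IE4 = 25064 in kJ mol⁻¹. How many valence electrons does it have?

3

Look for the largest jump between consecutive ionization energies: IE4/IE3 ≈ 6.8, far larger than any earlier ratio.
That jump marks the point where a core electron is being removed. So the atom has 3 valence electrons.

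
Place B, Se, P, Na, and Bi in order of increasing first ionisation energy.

Na, Bi, B, Se, P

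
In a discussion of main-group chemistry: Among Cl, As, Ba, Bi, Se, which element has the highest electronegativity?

Cl is in period 3, group 17; As is in period 4, group 15; Se is in period 4, group 16; Ba is in period 6, group 2; Bi is in period 6, group 15.
Electronegativity increases across a period and decreases down a group, tracking effective nuclear charge and atomic size.
These span different periods and groups, so the two trends combine.
Bi > Ba: Bi lies to the right of Ba in period 6, so the across-period effect alone puts Bi higher.
As > Bi: As sits above Bi in group 15, so the down-group effect alone puts As higher.
Se > As: Se lies to the right of As in period 4, so the across-period effect alone puts Se higher.
Cl > Se: both effects reinforce here, so Cl is clearly the higher of the two.
Approximate values (Pauling): Cl 3.16, As 2.18, Se 2.55, Ba 0.89, Bi 2.02.
The highest electronegativity among these belongs to Cl.

Cl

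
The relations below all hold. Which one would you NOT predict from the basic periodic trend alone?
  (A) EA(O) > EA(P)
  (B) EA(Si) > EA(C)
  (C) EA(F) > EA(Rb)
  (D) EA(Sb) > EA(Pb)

The general trend: electron affinity increases across a period and decreases down a group.
(A) O (period 2, group 16) vs P (period 3, group 15): the stated order agrees with the simple trend.
(B) Si (period 3, group 14) vs C (period 2, group 14): the stated order contradicts the simple trend.
(C) F (period 2, group 17) vs Rb (period 5, group 1): the stated order agrees with the simple trend.
(D) Sb (period 5, group 15) vs Pb (period 6, group 14): the stated order agrees with the simple trend.
The exception is (B): Si's larger, more diffuse 3p orbitals accept an added electron slightly more readily than C's compact 2p.

(B)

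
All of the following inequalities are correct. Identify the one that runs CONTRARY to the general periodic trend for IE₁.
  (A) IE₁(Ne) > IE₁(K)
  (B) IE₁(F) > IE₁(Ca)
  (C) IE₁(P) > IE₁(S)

(C)

The general trend: IE₁ increases across a period and decreases down a group.
(A) Ne (period 2, group 18) vs K (period 4, group 1): the stated order agrees with the simple trend.
(B) F (period 2, group 17) vs Ca (period 4, group 2): the stated order agrees with the simple trend.
(C) P (period 3, group 15) vs S (period 3, group 16): the stated order contradicts the simple trend.
The exception is (C): S (3p⁴) ionizes more easily than half-filled P (3p³) because the paired 3p electron in S is pushed out by e⁻–e⁻ repulsion.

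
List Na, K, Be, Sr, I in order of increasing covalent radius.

Be, I, Na, Sr, K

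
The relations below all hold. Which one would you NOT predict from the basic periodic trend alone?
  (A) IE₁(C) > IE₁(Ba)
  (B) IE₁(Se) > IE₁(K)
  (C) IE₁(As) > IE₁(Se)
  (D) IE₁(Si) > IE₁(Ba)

(C)

The general trend: IE₁ increases across a period and decreases down a group.
(A) C (period 2, group 14) vs Ba (period 6, group 2): the stated order agrees with the simple trend.
(B) Se (period 4, group 16) vs K (period 4, group 1): the stated order agrees with the simple trend.
(C) As (period 4, group 15) vs Se (period 4, group 16): the stated order contradicts the simple trend.
(D) Si (period 3, group 14) vs Ba (period 6, group 2): the stated order agrees with the simple trend.
The exception is (C): Se (4p⁴) ionizes more easily than half-filled As (4p³).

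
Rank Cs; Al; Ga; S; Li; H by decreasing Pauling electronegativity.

H is in period 1, group 1; Li is in period 2, group 1; Al is in period 3, group 13; S is in period 3, group 16; Ga is in period 4, group 13; Cs is in period 6, group 1.
Atoms toward the upper right of the periodic table pull bonding electrons most strongly.
These span different periods and groups, so the two trends combine.
Li > Cs: Li sits above Cs in group 1, so the down-group effect alone puts Li higher.
Al > Li: the two effects oppose for this pair; the across-period effect wins (1.61 vs 0.98).
Ga > Al: this pair runs against the simple trend — see the exception note.
H > Ga: period and group pull opposite ways; the down-group shift dominates (2.20 vs 1.81).
S > H: the two effects oppose for this pair; the across-period effect wins (2.58 vs 2.20).
Note the exception: Ga has a higher electronegativity than Al, contrary to the simple trend — poor shielding by filled d (and f) subshells raises the heavier element's effective nuclear charge more than the simple down-group trend predicts.
For reference (Pauling): H 2.20, Li 0.98, Al 1.61, S 2.58, Ga 1.81, Cs 0.79.
So from highest to lowest: S > H > Ga > Al > Li > Cs.

S > H > Ga > Al > Li > Cs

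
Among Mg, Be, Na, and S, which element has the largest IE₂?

After 1 electron has been removed, what remains? Mg⁺ still has 1 valence electron; Be⁺ still has 1 valence electron; Na⁺ is the bare [Ne] core; S⁺ still has 5 valence electrons.
Core electrons are held far more tightly than valence electrons, so Na tops the IE_2 order.
Valence configurations: Mg⁺ [Ne]3s¹, Be⁺ [He]2s¹, S⁺ [Ne]3s²3p³.
Approximate IE_2 values (kJ/mol): Mg 1451, Be 1757, Na 4562, S 2252.
So the second ionization energies run Mg < Be < S < Na.

Na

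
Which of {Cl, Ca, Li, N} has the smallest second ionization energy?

Consider each +1 ion: Cl⁺ still has 6 valence electrons; Ca⁺ still has 1 valence electron; Li⁺ is the bare [He] core; N⁺ still has 4 valence electrons.
Core electrons are held far more tightly than valence electrons, so Li tops the IE_2 order.
Valence configurations: Cl⁺ [Ne]3s²3p⁴, Ca⁺ [Ar]4s¹, N⁺ [He]2s²2p².
Tabulated IE_2 (kJ/mol): Cl 2298, Ca 1145, Li 7298, N 2856.
Overall IE_2 order: Ca < Cl < N < Li.

Ca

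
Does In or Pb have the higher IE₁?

Pb

In is in period 5, group 13; Pb is in period 6, group 14.
First ionization energy rises across a period (greater Z_eff holds electrons more tightly) and falls down a group (valence electrons are farther from the nucleus).
These sit on a diagonal, where the across-period and down-group effects partly cancel.
Pb > In: period and group pull opposite ways; the across-period shift dominates (716 vs 558 kJ/mol).
Approximate values (kJ/mol): In 558, Pb 716.
So Pb has the higher IE₁ (Pb > In).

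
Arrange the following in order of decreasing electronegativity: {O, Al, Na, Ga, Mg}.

Smaller atoms with higher effective nuclear charge are more electronegative.
These span different periods and groups, so the two trends combine.
Mg > Na: Mg lies to the right of Na in period 3, so the across-period effect alone puts Mg higher.
Al > Mg: Al lies to the right of Mg in period 3, so the across-period effect alone puts Al higher.
Ga > Al: this pair runs against the simple trend — see the exception note.
O > Ga: relative to Ga, both the across-period and down-group shifts push O's electronegativity up.
Note the exception: Ga has a higher electronegativity than Al, contrary to the simple trend — poor shielding by filled d (and f) subshells raises the heavier element's effective nuclear charge more than the simple down-group trend predicts.
Approximate values (Pauling): O 3.44, Na 0.93, Mg 1.31, Al 1.61, Ga 1.81.
So from highest to lowest: O > Ga > Al > Mg > Na.

O > Ga > Al > Mg > Na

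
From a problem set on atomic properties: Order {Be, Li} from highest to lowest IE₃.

Be, Li

After 2 electrons have been removed, what remains? Be²⁺ is the bare [He] core; Li²⁺ is already 1 electron into the core.
All of these are removing an electron from a noble-gas core or deeper; the smaller core (lower principal quantum number) is held far more tightly, and within a period the higher nuclear charge binds the same core more tightly.
Tabulated IE_3 (kJ/mol): Be 14849, Li 11815.
Hence IE_3: Li < Be.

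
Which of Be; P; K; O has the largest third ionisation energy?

The third ionization energy removes an electron from the +2 ion. For each element: Be²⁺ is the bare [He] core; P²⁺ still has 3 valence electrons; K²⁺ is already 1 electron into the core; O²⁺ still has 4 valence electrons.
Usually core removal costs more than valence removal, but here the competition is close: a tightly held n=2 valence electron can cost more to remove than an n=3 core electron, so the actual values have to decide it.
Valence configurations: P²⁺ [Ne]3s²3p¹, O²⁺ [He]2s²2p².
Approximate IE_3 values (kJ/mol): Be 14849, P 2914, K 4420, O 5300.
Overall IE_3 order: P < K < O < Be.

Be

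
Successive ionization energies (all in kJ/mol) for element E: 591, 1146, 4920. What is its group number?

Group 2

Look for the largest jump between consecutive ionization energies: IE3/IE2 ≈ 4.3, far larger than any earlier ratio.
That jump marks the point where a core electron is being removed. So the atom has 2 valence electrons.
A main-group element with 2 valence electrons is in group 2.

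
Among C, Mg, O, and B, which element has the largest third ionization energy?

Mg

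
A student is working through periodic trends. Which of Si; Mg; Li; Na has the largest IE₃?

The third ionization energy removes an electron from the +2 ion. For each element: Si²⁺ still has 2 valence electrons; Mg²⁺ is the bare [Ne] core; Li²⁺ is already 1 electron into the core; Na²⁺ is already 1 electron into the core.
Core electrons are held far more tightly than valence electrons, so Na, Mg and Li top the IE_3 order.
Tabulated IE_3 (kJ/mol): Si 3232, Mg 7733, Li 11815, Na 6910.
Putting it together, IE_3: Si < Na < Mg < Li.

Li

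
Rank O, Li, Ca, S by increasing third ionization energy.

S, Ca, O, Li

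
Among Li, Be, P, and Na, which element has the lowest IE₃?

The third ionization energy removes an electron from the +2 ion. For each element: Li²⁺ is already 1 electron into the core; Be²⁺ is the bare [He] core; P²⁺ still has 3 valence electrons; Na²⁺ is already 1 electron into the core.
Pulling an electron out of a noble-gas core costs far more than removing a remaining valence electron, so Na, Li and Be sit at the high end of IE_3.
Tabulated IE_3 (kJ/mol): Li 11815, Be 14849, P 2914, Na 6910.
Overall IE_3 order: P < Na < Li < Be.

P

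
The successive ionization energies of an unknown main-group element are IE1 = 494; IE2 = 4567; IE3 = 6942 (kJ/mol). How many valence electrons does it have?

Look for the largest jump between consecutive ionization energies: IE2/IE1 ≈ 9.2, far larger than any earlier ratio.
That jump marks the point where a core electron is being removed. So the atom has 1 valence electron.

1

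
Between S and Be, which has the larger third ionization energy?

Be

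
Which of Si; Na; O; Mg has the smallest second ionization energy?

Mg

IE_2 is the cost of taking one more electron from the +1 cation: Si⁺ still has 3 valence electrons; Na⁺ is the bare [Ne] core; O⁺ still has 5 valence electrons; Mg⁺ still has 1 valence electron.
Core electrons are held far more tightly than valence electrons, so Na tops the IE_2 order.
Valence configurations: Si⁺ [Ne]3s²3p¹, O⁺ [He]2s²2p³, Mg⁺ [Ne]3s¹.
The numbers (kJ/mol): Si 1577, Na 4562, O 3388, Mg 1451.
Overall IE_2 order: Mg < Si < O < Na.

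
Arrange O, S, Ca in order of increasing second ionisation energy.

After 1 electron has been removed, what remains? O⁺ still has 5 valence electrons; S⁺ still has 5 valence electrons; Ca⁺ still has 1 valence electron.
All are still removing valence electrons, so compare the +1 ions as you would atoms: IE_2 generally rises across a period (higher Z_eff) and falls down a group (larger shell), subject to the usual subshell exceptions.
Valence configurations: O⁺ [He]2s²2p³, S⁺ [Ne]3s²3p³, Ca⁺ [Ar]4s¹.
The numbers (kJ/mol): O 3388, S 2252, Ca 1145.
Overall IE_2 order: Ca < S < O.

Ca < S < O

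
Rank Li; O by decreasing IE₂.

The second ionization energy removes an electron from the +1 ion. For each element: Li⁺ is the bare [He] core; O⁺ still has 5 valence electrons.
Pulling an electron out of a noble-gas core costs far more than removing a remaining valence electron, so Li sits at the high end of IE_2.
Tabulated IE_2 (kJ/mol): Li 7298, O 3388.
Overall IE_2 order: O < Li.

Li > O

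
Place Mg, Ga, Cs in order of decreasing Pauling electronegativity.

Mg is in period 3, group 2; Ga is in period 4, group 13; Cs is in period 6, group 1.
Smaller atoms with higher effective nuclear charge are more electronegative.
These span different periods and groups, so the two trends combine.
Mg > Cs: relative to Cs, both the across-period and down-group shifts push Mg's electronegativity up.
Ga > Mg: the two effects oppose for this pair; the across-period effect wins (1.81 vs 1.31).
For reference (Pauling): Mg 1.31, Ga 1.81, Cs 0.79.
So from highest to lowest: Ga > Mg > Cs.

Ga > Mg > Cs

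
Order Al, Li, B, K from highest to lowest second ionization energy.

IE_2 is the cost of taking one more electron from the +1 cation: Al⁺ still has 2 valence electrons; Li⁺ is the bare [He] core; B⁺ still has 2 valence electrons; K⁺ is the bare [Ar] core.
Pulling an electron out of a noble-gas core costs far more than removing a remaining valence electron, so K and Li sit at the high end of IE_2.
Valence configurations: Al⁺ [Ne]3s², B⁺ [He]2s².
The numbers (kJ/mol): Al 1817, Li 7298, B 2427, K 3052.
Hence IE_2: Al < B < K < Li.

Li > K > B > Al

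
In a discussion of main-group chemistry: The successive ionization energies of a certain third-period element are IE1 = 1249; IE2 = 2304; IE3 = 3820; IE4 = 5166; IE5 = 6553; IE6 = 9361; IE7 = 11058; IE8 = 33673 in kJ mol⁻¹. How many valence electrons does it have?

Look for the largest jump between consecutive ionization energies: IE8/IE7 ≈ 3.0, far larger than any earlier ratio.
That jump marks the point where a core electron is being removed. So the atom has 7 valence electrons.

7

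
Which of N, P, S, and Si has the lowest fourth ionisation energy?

After 3 electrons have been removed, what remains? N³⁺ still has 2 valence electrons; P³⁺ still has 2 valence electrons; S³⁺ still has 3 valence electrons; Si³⁺ still has 1 valence electron.
All are still removing valence electrons, so compare the +3 ions as you would atoms: IE_4 generally rises across a period (higher Z_eff) and falls down a group (larger shell), subject to the usual subshell exceptions.
Valence configurations: N³⁺ [He]2s², P³⁺ [Ne]3s², S³⁺ [Ne]3s²3p¹, Si³⁺ [Ne]3s¹.
S³⁺ loses a lone 3p electron whereas P³⁺ must break into a filled 3s² pair, so IE_4(P) > IE_4(S) even though S has the higher nuclear charge.
Approximate IE_4 values (kJ/mol): N 7475, P 4964, S 4556, Si 4356.
So the fourth ionization energies run Si < S < P < N.

Si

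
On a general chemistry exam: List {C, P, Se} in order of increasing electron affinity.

C is in period 2, group 14; P is in period 3, group 15; Se is in period 4, group 16.
Electron affinity generally becomes more exothermic across a period toward the halogens and less exothermic down a group.
These sit on a diagonal, where the across-period and down-group effects partly cancel.
C > P: period and group pull opposite ways; the down-group shift dominates (122 vs 72 kJ/mol).
Se > C: period and group pull opposite ways; the across-period shift dominates (195 vs 122 kJ/mol).
Approximate values (kJ/mol): C 122, P 72, Se 195.
So from lowest to highest: P < C < Se.

P < C < Se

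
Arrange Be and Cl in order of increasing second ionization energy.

Consider each +1 ion: Be⁺ still has 1 valence electron; Cl⁺ still has 6 valence electrons.
All are still removing valence electrons, so compare the +1 ions as you would atoms: IE_2 generally rises across a period (higher Z_eff) and falls down a group (larger shell), subject to the usual subshell exceptions.
Valence configurations: Be⁺ [He]2s¹, Cl⁺ [Ne]3s²3p⁴.
The numbers (kJ/mol): Be 1757, Cl 2298.
So the second ionization energies run Be < Cl.

Be, Cl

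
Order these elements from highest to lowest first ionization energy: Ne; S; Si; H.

Ne, H, S, Si

H is in period 1, group 1; Ne is in period 2, group 18; Si is in period 3, group 14; S is in period 3, group 16.
Removing the outermost electron gets harder across a period and easier down a group.
Here both period and group differ, so the two effects have to be weighed against each other.
S > Si: S lies to the right of Si in period 3, so the across-period effect alone puts S higher.
H > S: the two effects oppose for this pair; the down-group effect wins (1312 vs 1000 kJ/mol).
Ne > H: the two effects oppose for this pair; the across-period effect wins (2081 vs 1312 kJ/mol).
Approximate values (kJ/mol): H 1312, Ne 2081, Si 786, S 1000.
So from highest to lowest: Ne > H > S > Si.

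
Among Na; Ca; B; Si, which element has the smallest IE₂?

The second ionization energy removes an electron from the +1 ion. For each element: Na⁺ is the bare [Ne] core; Ca⁺ still has 1 valence electron; B⁺ still has 2 valence electrons; Si⁺ still has 3 valence electrons.
Pulling an electron out of a noble-gas core costs far more than removing a remaining valence electron, so Na sits at the high end of IE_2.
Valence configurations: Ca⁺ [Ar]4s¹, B⁺ [He]2s², Si⁺ [Ne]3s²3p¹.
Tabulated IE_2 (kJ/mol): Na 4562, Ca 1145, B 2427, Si 1577.
Hence IE_2: Ca < Si < B < Na.

Ca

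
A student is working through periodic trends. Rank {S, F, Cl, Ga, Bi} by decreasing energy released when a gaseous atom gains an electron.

F is in period 2, group 17; S is in period 3, group 16; Cl is in period 3, group 17; Ga is in period 4, group 13; Bi is in period 6, group 15.
Electron affinity generally becomes more exothermic across a period toward the halogens and less exothermic down a group.
These span different periods and groups, so the two trends combine.
Bi > Ga: period and group pull opposite ways; the across-period shift dominates (91 vs 29 kJ/mol).
S > Bi: relative to Bi, both the across-period and down-group shifts push S's electron affinity up.
F > S: relative to S, both the across-period and down-group shifts push F's electron affinity up.
Cl > F: this pair runs against the simple trend — see the exception note.
Note the exception: Cl has a higher electron affinity than F, contrary to the simple trend — F's small 2p subshell makes the incoming electron feel strong e⁻–e⁻ repulsion, so Cl actually releases more energy on gaining an electron.
For reference (kJ/mol): F 328, S 200, Cl 349, Ga 29, Bi 91.
So from highest to lowest: Cl > F > S > Bi > Ga.

Cl, F, S, Bi, Ga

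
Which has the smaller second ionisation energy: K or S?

S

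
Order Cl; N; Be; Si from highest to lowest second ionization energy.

N, Cl, Be, Si

The second ionization energy removes an electron from the +1 ion. For each element: Cl⁺ still has 6 valence electrons; N⁺ still has 4 valence electrons; Be⁺ still has 1 valence electron; Si⁺ still has 3 valence electrons.
All are still removing valence electrons, so compare the +1 ions as you would atoms: IE_2 generally rises across a period (higher Z_eff) and falls down a group (larger shell), subject to the usual subshell exceptions.
Valence configurations: Cl⁺ [Ne]3s²3p⁴, N⁺ [He]2s²2p², Be⁺ [He]2s¹, Si⁺ [Ne]3s²3p¹.
Tabulated IE_2 (kJ/mol): Cl 2298, N 2856, Be 1757, Si 1577.
Putting it together, IE_2: Si < Be < Cl < N.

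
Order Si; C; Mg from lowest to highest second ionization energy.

Mg < Si < C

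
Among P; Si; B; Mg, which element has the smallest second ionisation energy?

Mg

The second ionization energy removes an electron from the +1 ion. For each element: P⁺ still has 4 valence electrons; Si⁺ still has 3 valence electrons; B⁺ still has 2 valence electrons; Mg⁺ still has 1 valence electron.
All are still removing valence electrons, so compare the +1 ions as you would atoms: IE_2 generally rises across a period (higher Z_eff) and falls down a group (larger shell), subject to the usual subshell exceptions.
Valence configurations: P⁺ [Ne]3s²3p², Si⁺ [Ne]3s²3p¹, B⁺ [He]2s², Mg⁺ [Ne]3s¹.
The numbers (kJ/mol): P 1907, Si 1577, B 2427, Mg 1451.
Overall IE_2 order: Mg < Si < P < B.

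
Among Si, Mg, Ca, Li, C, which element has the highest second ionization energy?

The second ionization energy removes an electron from the +1 ion. For each element: Si⁺ still has 3 valence electrons; Mg⁺ still has 1 valence electron; Ca⁺ still has 1 valence electron; Li⁺ is the bare [He] core; C⁺ still has 3 valence electrons.
Pulling an electron out of a noble-gas core costs far more than removing a remaining valence electron, so Li sits at the high end of IE_2.
Valence configurations: Si⁺ [Ne]3s²3p¹, Mg⁺ [Ne]3s¹, Ca⁺ [Ar]4s¹, C⁺ [He]2s²2p¹.
The numbers (kJ/mol): Si 1577, Mg 1451, Ca 1145, Li 7298, C 2353.
Overall IE_2 order: Ca < Mg < Si < C < Li.

Li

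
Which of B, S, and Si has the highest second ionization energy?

B

The second ionization energy removes an electron from the +1 ion. For each element: B⁺ still has 2 valence electrons; S⁺ still has 5 valence electrons; Si⁺ still has 3 valence electrons.
All are still removing valence electrons, so compare the +1 ions as you would atoms: IE_2 generally rises across a period (higher Z_eff) and falls down a group (larger shell), subject to the usual subshell exceptions.
Valence configurations: B⁺ [He]2s², S⁺ [Ne]3s²3p³, Si⁺ [Ne]3s²3p¹.
Approximate IE_2 values (kJ/mol): B 2427, S 2252, Si 1577.
Hence IE_2: Si < S < B.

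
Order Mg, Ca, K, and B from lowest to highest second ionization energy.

Ca < Mg < B < K

Consider each +1 ion: Mg⁺ still has 1 valence electron; Ca⁺ still has 1 valence electron; K⁺ is the bare [Ar] core; B⁺ still has 2 valence electrons.
Breaking into a closed-shell core is much more expensive than removing a leftover valence electron — K has the largest IE_2 here.
Valence configurations: Mg⁺ [Ne]3s¹, Ca⁺ [Ar]4s¹, B⁺ [He]2s².
The numbers (kJ/mol): Mg 1451, Ca 1145, K 3052, B 2427.
So the second ionization energies run Ca < Mg < B < K.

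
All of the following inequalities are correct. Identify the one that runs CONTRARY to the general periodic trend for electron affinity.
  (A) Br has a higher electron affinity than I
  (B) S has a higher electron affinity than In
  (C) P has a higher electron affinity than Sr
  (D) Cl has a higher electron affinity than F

The general trend: electron affinity increases across a period and decreases down a group.
(A) Br (period 4, group 17) vs I (period 5, group 17): the stated order agrees with the simple trend.
(B) S (period 3, group 16) vs In (period 5, group 13): the stated order agrees with the simple trend.
(C) P (period 3, group 15) vs Sr (period 5, group 2): the stated order agrees with the simple trend.
(D) Cl (period 3, group 17) vs F (period 2, group 17): the stated order contradicts the simple trend.
The exception is (D): F's small 2p subshell makes the incoming electron feel strong e⁻–e⁻ repulsion, so Cl actually releases more energy on gaining an electron.

(D)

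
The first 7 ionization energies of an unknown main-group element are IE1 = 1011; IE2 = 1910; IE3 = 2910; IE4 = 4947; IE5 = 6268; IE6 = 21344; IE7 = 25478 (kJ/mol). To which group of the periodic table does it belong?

Group 15

Look for the largest jump between consecutive ionization energies: IE6/IE5 ≈ 3.4, far larger than any earlier ratio.
That jump marks the point where a core electron is being removed. So the atom has 5 valence electrons.
A main-group element with 5 valence electrons is in group 15.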